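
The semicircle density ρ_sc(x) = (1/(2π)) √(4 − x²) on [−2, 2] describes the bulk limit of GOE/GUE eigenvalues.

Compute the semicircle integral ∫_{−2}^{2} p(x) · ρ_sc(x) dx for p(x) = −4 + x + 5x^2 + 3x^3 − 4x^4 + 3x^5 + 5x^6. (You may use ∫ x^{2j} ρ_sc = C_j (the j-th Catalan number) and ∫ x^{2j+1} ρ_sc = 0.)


Write p(x) = Σ a_i x^i, split into monomials and integrate each against ρ_sc separately.
Using ∫ x^{2j} ρ_sc = C_j = (1/(j+1)) C(2j, j) (Catalan numbers) and ∫ x^{2j+1} ρ_sc = 0 (odd monomials vanish by symmetry):
  i = 0 (even): a_0 · C_{0} = -4 · 1 = -4
  i = 1 (odd): ∫ x^1 ρ_sc = 0 (vanishes)
  i = 2 (even): a_2 · C_{1} = 5 · 1 = 5
  i = 3 (odd): ∫ x^3 ρ_sc = 0 (vanishes)
  i = 4 (even): a_4 · C_{2} = -4 · 2 = -8
  i = 5 (odd): ∫ x^5 ρ_sc = 0 (vanishes)
  i = 6 (even): a_6 · C_{3} = 5 · 5 = 25

Summing the contributions: ∫_{−2}^{2} p(x) ρ_sc(x) dx = (-4) + 5 + (-8) + 25 = 18.


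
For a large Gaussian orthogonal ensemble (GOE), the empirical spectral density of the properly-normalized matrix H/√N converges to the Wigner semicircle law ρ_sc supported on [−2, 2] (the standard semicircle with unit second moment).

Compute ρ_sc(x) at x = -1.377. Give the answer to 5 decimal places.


ρ_sc(x) = (1/(2π)) √(4 − x²). With x = -1.377:
  4 − x² = 4 − (-1.377)² = 4 − 1.896129 = 2.103871.
  √(4 − x²) = 1.450473.
  1/(2π) = 0.159155.
  ρ_sc(-1.377) = 0.159155 · 1.450473 = 0.230850.

Rounded to 5 decimal places: ρ_sc(-1.377) ≈ 0.23085.


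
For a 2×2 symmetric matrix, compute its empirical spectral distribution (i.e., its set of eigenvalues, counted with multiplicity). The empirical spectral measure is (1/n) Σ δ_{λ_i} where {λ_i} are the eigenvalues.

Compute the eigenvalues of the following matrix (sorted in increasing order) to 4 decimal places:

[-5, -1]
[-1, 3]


Since M is real symmetric, both eigenvalues are real; they are the roots of det(λI − M) = λ² − (tr M) λ + det M.
tr M = -5 + 3 = -2.
det M = (-5)·3 − (-1)² = -15 − 1 = -16.
Characteristic polynomial: λ² + 2λ − 16 = 0.
Discriminant Δ = (tr M)² − 4·det M = 4 − (-64) = 68; √Δ = 8.246211.
λ = (tr M ± √Δ)/2 = (-2 ± 8.246211)/2, giving (tr M − √Δ)/2 = -5.1231 and (tr M + √Δ)/2 = 3.1231.

Eigenvalues sorted in increasing order: [-5.1231, 3.1231].


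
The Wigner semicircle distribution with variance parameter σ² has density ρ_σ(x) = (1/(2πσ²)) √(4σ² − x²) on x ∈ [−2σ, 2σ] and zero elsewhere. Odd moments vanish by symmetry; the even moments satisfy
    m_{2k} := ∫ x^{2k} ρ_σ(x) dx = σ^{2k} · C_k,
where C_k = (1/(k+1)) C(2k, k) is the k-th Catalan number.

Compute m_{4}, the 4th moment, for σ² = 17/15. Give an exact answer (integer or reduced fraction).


By the scaled semicircle moment identity, m_{2k} = σ^{2k} · C_k with k = 2.
C_2 = (1/(k+1)) · C(2k, k) = (1/3) · C(4, 2) = (1/3) · 6 = 2.
σ^{2k} = (σ²)^k = (17/15)^2 = 289/225.

Therefore m_{4} = σ^{4} · C_2 = (289/225) · 2 = 578/225.


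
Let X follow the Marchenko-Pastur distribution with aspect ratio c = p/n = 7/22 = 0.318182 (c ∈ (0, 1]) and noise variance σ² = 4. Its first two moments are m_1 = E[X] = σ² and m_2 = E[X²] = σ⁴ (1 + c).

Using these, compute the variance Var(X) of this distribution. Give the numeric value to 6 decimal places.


m_1 = E[X] = σ² = 4, so m_1² = 16.
m_2 = E[X²] = σ⁴ (1 + c) = 16 · (1 + 0.318182) = 16 · 1.318182 = 21.090909.
(Note m_2 − m_1² simplifies to c · σ⁴ = 0.318182 · 16.)

Var(X) = m_2 − m_1² = 21.090909 − 16 = 5.090909.


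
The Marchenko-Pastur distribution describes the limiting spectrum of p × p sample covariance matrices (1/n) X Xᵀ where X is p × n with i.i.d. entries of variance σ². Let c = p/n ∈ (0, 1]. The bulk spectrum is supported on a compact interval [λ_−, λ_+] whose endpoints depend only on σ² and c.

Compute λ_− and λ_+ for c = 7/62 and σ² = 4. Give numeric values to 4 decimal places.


c = 7/62 = 0.112903; √c = 0.336011.
λ_− = σ² (1 − √c)² = 4 · (1 − 0.336011)² = 4 · (0.663989)² = 1.763527.
λ_+ = σ² (1 + √c)² = 4 · (1 + 0.336011)² = 4 · (1.336011)² = 7.139699.

Rounded to 4 decimal places: λ_− ≈ 1.7635, λ_+ ≈ 7.1397.


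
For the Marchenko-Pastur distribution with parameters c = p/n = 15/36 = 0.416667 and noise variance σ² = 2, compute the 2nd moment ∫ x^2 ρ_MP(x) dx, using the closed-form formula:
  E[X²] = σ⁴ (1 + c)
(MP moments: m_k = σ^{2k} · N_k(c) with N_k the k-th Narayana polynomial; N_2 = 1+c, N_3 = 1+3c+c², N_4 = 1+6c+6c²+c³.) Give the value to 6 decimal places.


E[X²] = σ⁴ (1 + c) (second MP moment). With σ² = 2 (so σ⁴ = 4) and c = 15/36 = 0.416667: E[X²] = 4 · (1 + 0.416667) = 4 · 1.416667.

So E[X^2] = 5.666667.


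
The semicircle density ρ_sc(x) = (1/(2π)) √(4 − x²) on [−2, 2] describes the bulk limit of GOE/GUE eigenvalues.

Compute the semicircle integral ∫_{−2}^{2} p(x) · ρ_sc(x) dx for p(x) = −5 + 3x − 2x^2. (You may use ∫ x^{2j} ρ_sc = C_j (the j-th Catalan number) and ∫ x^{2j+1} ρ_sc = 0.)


Write p(x) = Σ a_i x^i, split into monomials and integrate each against ρ_sc separately.
Using ∫ x^{2j} ρ_sc = C_j = (1/(j+1)) C(2j, j) (Catalan numbers) and ∫ x^{2j+1} ρ_sc = 0 (odd monomials vanish by symmetry):
  i = 0 (even): a_0 · C_{0} = -5 · 1 = -5
  i = 1 (odd): ∫ x^1 ρ_sc = 0 (vanishes)
  i = 2 (even): a_2 · C_{1} = -2 · 1 = -2

Summing the contributions: ∫_{−2}^{2} p(x) ρ_sc(x) dx = (-5) + (-2) = -7.


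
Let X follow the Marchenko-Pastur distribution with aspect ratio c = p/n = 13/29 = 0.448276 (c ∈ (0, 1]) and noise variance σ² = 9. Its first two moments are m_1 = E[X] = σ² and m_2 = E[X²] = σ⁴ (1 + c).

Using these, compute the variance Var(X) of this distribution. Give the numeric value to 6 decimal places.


m_1 = E[X] = σ² = 9, so m_1² = 81.
m_2 = E[X²] = σ⁴ (1 + c) = 81 · (1 + 0.448276) = 81 · 1.448276 = 117.310345.
(Note m_2 − m_1² simplifies to c · σ⁴ = 0.448276 · 81.)

Var(X) = m_2 − m_1² = 117.310345 − 81 = 36.310345.


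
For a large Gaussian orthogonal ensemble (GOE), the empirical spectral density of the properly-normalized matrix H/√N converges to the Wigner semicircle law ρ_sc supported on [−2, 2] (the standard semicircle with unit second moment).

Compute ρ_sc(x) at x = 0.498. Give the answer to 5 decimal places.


ρ_sc(x) = (1/(2π)) √(4 − x²). With x = 0.498:
  4 − x² = 4 − (0.498)² = 4 − 0.248004 = 3.751996.
  √(4 − x²) = 1.937007.
  1/(2π) = 0.159155.
  ρ_sc(0.498) = 0.159155 · 1.937007 = 0.308284.

Rounded to 5 decimal places: ρ_sc(0.498) ≈ 0.30828.


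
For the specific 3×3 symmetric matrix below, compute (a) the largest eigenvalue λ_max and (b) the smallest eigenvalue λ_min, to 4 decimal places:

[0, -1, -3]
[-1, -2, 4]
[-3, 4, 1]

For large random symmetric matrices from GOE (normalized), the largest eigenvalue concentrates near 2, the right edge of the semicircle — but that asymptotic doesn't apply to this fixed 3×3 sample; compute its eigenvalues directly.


Since M is real symmetric, all three eigenvalues are real; they are the roots of det(λI − M) = λ³ − (tr M) λ² + s λ − det M, where s is the sum of the principal 2×2 minors.
tr M = 0 + (-2) + 1 = -1.
s = (0·(-2) − (-1)²) + (0·1 − (-3)²) + ((-2)·1 − 4²) = -1 + (-9) + (-18) = -28.
det M (expand along row 1) = 0·(-18) − (-1)·11 + (-3)·(-10) = 41.
Characteristic polynomial: λ³ + λ² − 28λ − 41 = 0.
Substitute λ = y + (tr M)/3 = y − 0.333333 to remove the quadratic term: y³ + p·y + q = 0 with p = s − (tr M)²/3 = -28.333333 and q = −2(tr M)³/27 + (tr M)·s/3 − det M = -31.592593.
Three real roots ⇒ use the trigonometric (Viète) form: r = 2√(−p/3) = 6.146363, φ = arccos(3q/(p·r)) = arccos(0.544240) = 0.995313 rad.
y_k = r·cos(φ/3 − 2πk/3) for k = 0, 1, 2 gives y = 5.811183, -1.171825, -4.639358.
λ_k = y_k − 0.333333 gives λ = 5.4778, -1.5052, -4.9727 (check: the sum is -1.0000 = tr M).

Hence λ_max = 5.4778 and λ_min = -4.9727.


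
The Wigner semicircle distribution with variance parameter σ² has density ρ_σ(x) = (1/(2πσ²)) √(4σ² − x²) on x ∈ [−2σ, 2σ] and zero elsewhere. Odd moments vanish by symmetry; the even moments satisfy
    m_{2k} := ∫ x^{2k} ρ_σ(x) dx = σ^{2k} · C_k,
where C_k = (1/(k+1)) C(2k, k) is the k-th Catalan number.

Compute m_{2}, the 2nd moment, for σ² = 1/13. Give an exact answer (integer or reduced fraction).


By the scaled semicircle moment identity, m_{2k} = σ^{2k} · C_k with k = 1.
C_1 = (1/(k+1)) · C(2k, k) = (1/2) · C(2, 1) = (1/2) · 2 = 1.
σ^{2k} = (σ²)^k = (1/13)^1 = 1/13.

Therefore m_{2} = σ^{2} · C_1 = (1/13) · 1 = 1/13.


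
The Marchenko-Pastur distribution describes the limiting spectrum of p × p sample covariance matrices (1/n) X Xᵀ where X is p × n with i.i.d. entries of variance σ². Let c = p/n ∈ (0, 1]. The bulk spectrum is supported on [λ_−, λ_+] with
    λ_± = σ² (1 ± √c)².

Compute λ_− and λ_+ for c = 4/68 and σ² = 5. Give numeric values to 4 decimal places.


c = 4/68 = 0.058824; √c = 0.242536.
λ_− = σ² (1 − √c)² = 5 · (1 − 0.242536)² = 5 · (0.757464)² = 2.868761.
λ_+ = σ² (1 + √c)² = 5 · (1 + 0.242536)² = 5 · (1.242536)² = 7.719474.

Rounded to 4 decimal places: λ_− ≈ 2.8688, λ_+ ≈ 7.7195.


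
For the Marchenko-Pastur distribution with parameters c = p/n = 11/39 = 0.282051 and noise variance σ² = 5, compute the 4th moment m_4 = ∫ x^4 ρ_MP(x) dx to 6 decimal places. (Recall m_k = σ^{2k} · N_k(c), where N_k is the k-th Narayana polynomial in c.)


E[X⁴] = σ⁸ (1 + 6c + 6c² + c³) (fourth MP moment). With σ² = 5 (so σ⁸ = 625) and c = 11/39 = 0.282051: E[X⁴] = 625 · (1 + 6·0.282051 + 6·(0.282051)² + (0.282051)³) = 625 · 3.192063.

So E[X^4] = 1995.039532.


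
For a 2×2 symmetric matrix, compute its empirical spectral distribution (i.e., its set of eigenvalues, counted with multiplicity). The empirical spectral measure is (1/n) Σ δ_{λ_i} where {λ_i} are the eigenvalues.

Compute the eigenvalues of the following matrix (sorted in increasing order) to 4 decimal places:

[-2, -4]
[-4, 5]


Since M is real symmetric, both eigenvalues are real; they are the roots of det(λI − M) = λ² − (tr M) λ + det M.
tr M = -2 + 5 = 3.
det M = (-2)·5 − (-4)² = -10 − 16 = -26.
Characteristic polynomial: λ² − 3λ − 26 = 0.
Discriminant Δ = (tr M)² − 4·det M = 9 − (-104) = 113; √Δ = 10.630146.
λ = (tr M ± √Δ)/2 = (3 ± 10.630146)/2, giving (tr M − √Δ)/2 = -3.8151 and (tr M + √Δ)/2 = 6.8151.

Eigenvalues sorted in increasing order: [-3.8151, 6.8151].


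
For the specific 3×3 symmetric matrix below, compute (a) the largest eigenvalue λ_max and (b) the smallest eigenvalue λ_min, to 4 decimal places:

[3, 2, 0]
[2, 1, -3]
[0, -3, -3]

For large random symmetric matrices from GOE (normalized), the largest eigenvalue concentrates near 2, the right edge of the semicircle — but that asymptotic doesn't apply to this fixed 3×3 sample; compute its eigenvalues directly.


Since M is real symmetric, all three eigenvalues are real; they are the roots of det(λI − M) = λ³ − (tr M) λ² + s λ − det M, where s is the sum of the principal 2×2 minors.
tr M = 3 + 1 + (-3) = 1.
s = (3·1 − 2²) + (3·(-3) − 0²) + (1·(-3) − (-3)²) = -1 + (-9) + (-12) = -22.
det M (expand along row 1) = 3·(-12) − 2·(-6) + 0·(-6) = -24.
Characteristic polynomial: λ³ − λ² − 22λ + 24 = 0.
Substitute λ = y + (tr M)/3 = y + 0.333333 to remove the quadratic term: y³ + p·y + q = 0 with p = s − (tr M)²/3 = -22.333333 and q = −2(tr M)³/27 + (tr M)·s/3 − det M = 16.592593.
Three real roots ⇒ use the trigonometric (Viète) form: r = 2√(−p/3) = 5.456902, φ = arccos(3q/(p·r)) = arccos(-0.408447) = 1.991548 rad.
y_k = r·cos(φ/3 − 2πk/3) for k = 0, 1, 2 gives y = 4.297999, 0.762828, -5.060827.
λ_k = y_k + 0.333333 gives λ = 4.6313, 1.0962, -4.7275 (check: the sum is 1.0000 = tr M).

Hence λ_max = 4.6313 and λ_min = -4.7275.


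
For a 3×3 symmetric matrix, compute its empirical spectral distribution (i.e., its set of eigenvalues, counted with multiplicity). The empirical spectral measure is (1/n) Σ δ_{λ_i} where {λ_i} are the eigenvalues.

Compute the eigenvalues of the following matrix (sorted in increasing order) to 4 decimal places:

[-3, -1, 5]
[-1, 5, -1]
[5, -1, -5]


Since M is real symmetric, all three eigenvalues are real; they are the roots of det(λI − M) = λ³ − (tr M) λ² + s λ − det M, where s is the sum of the principal 2×2 minors.
tr M = -3 + 5 + (-5) = -3.
s = ((-3)·5 − (-1)²) + ((-3)·(-5) − 5²) + (5·(-5) − (-1)²) = -16 + (-10) + (-26) = -52.
det M (expand along row 1) = (-3)·(-26) − (-1)·10 + 5·(-24) = -32.
Characteristic polynomial: λ³ + 3λ² − 52λ + 32 = 0.
Substitute λ = y + (tr M)/3 = y − 1.000000 to remove the quadratic term: y³ + p·y + q = 0 with p = s − (tr M)²/3 = -55.000000 and q = −2(tr M)³/27 + (tr M)·s/3 − det M = 86.000000.
Three real roots ⇒ use the trigonometric (Viète) form: r = 2√(−p/3) = 8.563488, φ = arccos(3q/(p·r)) = arccos(-0.547780) = 2.150505 rad.
y_k = r·cos(φ/3 − 2πk/3) for k = 0, 1, 2 gives y = 6.455919, 1.644497, -8.100416.
λ_k = y_k − 1.000000 gives λ = 5.4559, 0.6445, -9.1004 (check: the sum is -3.0000 = tr M).

Eigenvalues sorted in increasing order: [-9.1004, 0.6445, 5.4559].


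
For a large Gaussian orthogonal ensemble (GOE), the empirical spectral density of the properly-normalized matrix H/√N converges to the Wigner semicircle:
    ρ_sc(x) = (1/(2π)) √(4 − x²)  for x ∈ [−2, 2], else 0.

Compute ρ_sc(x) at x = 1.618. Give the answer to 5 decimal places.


ρ_sc(x) = (1/(2π)) √(4 − x²). With x = 1.618:
  4 − x² = 4 − (1.618)² = 4 − 2.617924 = 1.382076.
  √(4 − x²) = 1.175617.
  1/(2π) = 0.159155.
  ρ_sc(1.618) = 0.159155 · 1.175617 = 0.187105.

Rounded to 5 decimal places: ρ_sc(1.618) ≈ 0.18711.


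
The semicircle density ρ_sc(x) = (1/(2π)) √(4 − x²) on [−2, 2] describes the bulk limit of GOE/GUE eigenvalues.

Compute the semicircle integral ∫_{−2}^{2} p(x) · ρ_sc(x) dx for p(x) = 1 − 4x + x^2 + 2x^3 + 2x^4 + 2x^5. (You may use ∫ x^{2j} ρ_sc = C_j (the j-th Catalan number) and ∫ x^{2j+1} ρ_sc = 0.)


Write p(x) = Σ a_i x^i, split into monomials and integrate each against ρ_sc separately.
Using ∫ x^{2j} ρ_sc = C_j = (1/(j+1)) C(2j, j) (Catalan numbers) and ∫ x^{2j+1} ρ_sc = 0 (odd monomials vanish by symmetry):
  i = 0 (even): a_0 · C_{0} = 1 · 1 = 1
  i = 1 (odd): ∫ x^1 ρ_sc = 0 (vanishes)
  i = 2 (even): a_2 · C_{1} = 1 · 1 = 1
  i = 3 (odd): ∫ x^3 ρ_sc = 0 (vanishes)
  i = 4 (even): a_4 · C_{2} = 2 · 2 = 4
  i = 5 (odd): ∫ x^5 ρ_sc = 0 (vanishes)

Summing the contributions: ∫_{−2}^{2} p(x) ρ_sc(x) dx = 1 + 1 + 4 = 6.


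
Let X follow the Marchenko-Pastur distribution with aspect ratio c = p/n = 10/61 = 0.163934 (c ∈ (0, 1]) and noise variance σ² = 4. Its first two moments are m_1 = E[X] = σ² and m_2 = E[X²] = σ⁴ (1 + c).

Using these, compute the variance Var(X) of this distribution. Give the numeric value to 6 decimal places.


m_1 = E[X] = σ² = 4, so m_1² = 16.
m_2 = E[X²] = σ⁴ (1 + c) = 16 · (1 + 0.163934) = 16 · 1.163934 = 18.622951.
(Note m_2 − m_1² simplifies to c · σ⁴ = 0.163934 · 16.)

Var(X) = m_2 − m_1² = 18.622951 − 16 = 2.622951.


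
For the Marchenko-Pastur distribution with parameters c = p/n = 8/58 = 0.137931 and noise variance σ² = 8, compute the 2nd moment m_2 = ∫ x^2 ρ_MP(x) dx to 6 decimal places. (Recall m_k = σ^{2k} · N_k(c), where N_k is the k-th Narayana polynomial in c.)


E[X²] = σ⁴ (1 + c) (second MP moment). With σ² = 8 (so σ⁴ = 64) and c = 8/58 = 0.137931: E[X²] = 64 · (1 + 0.137931) = 64 · 1.137931.

So E[X^2] = 72.827586.


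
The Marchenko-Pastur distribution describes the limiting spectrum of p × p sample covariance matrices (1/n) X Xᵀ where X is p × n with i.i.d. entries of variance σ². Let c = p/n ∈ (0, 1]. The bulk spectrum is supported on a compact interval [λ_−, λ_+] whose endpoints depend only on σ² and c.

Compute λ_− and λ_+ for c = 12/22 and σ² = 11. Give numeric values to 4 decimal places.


c = 12/22 = 0.545455; √c = 0.738549.
λ_− = σ² (1 − √c)² = 11 · (1 − 0.738549)² = 11 · (0.261451)² = 0.751923.
λ_+ = σ² (1 + √c)² = 11 · (1 + 0.738549)² = 11 · (1.738549)² = 33.248077.

Rounded to 4 decimal places: λ_− ≈ 0.7519, λ_+ ≈ 33.2481.


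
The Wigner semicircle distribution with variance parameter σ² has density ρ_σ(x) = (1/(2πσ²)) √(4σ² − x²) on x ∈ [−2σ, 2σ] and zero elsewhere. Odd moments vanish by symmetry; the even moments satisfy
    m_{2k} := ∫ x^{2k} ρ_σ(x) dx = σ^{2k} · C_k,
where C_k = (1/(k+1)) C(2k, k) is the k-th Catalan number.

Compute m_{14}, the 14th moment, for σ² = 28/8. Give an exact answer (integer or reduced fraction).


By the scaled semicircle moment identity, m_{2k} = σ^{2k} · C_k with k = 7.
C_7 = (1/(k+1)) · C(2k, k) = (1/8) · C(14, 7) = (1/8) · 3432 = 429.
σ^{2k} = (σ²)^k = (28/8)^7 = 823543/128.

Therefore m_{14} = σ^{14} · C_7 = (823543/128) · 429 = 353299947/128.


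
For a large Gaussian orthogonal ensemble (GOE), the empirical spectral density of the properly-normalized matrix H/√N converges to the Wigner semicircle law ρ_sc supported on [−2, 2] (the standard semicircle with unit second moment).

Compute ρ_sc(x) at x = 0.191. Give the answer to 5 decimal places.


ρ_sc(x) = (1/(2π)) √(4 − x²). With x = 0.191:
  4 − x² = 4 − (0.191)² = 4 − 0.036481 = 3.963519.
  √(4 − x²) = 1.990859.
  1/(2π) = 0.159155.
  ρ_sc(0.191) = 0.159155 · 1.990859 = 0.316855.

Rounded to 5 decimal places: ρ_sc(0.191) ≈ 0.31686.


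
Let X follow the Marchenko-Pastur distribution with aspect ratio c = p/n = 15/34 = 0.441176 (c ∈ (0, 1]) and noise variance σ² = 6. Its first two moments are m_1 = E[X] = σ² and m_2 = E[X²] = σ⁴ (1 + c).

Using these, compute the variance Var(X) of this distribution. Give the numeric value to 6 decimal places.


m_1 = E[X] = σ² = 6, so m_1² = 36.
m_2 = E[X²] = σ⁴ (1 + c) = 36 · (1 + 0.441176) = 36 · 1.441176 = 51.882353.
(Note m_2 − m_1² simplifies to c · σ⁴ = 0.441176 · 36.)

Var(X) = m_2 − m_1² = 51.882353 − 36 = 15.882353.


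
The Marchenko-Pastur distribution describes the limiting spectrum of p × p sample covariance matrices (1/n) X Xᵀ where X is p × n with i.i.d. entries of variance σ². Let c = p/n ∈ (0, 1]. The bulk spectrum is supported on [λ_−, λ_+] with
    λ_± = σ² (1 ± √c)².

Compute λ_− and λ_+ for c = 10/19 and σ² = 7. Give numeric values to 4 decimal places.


c = 10/19 = 0.526316; √c = 0.725476.
λ_− = σ² (1 − √c)² = 7 · (1 − 0.725476)² = 7 · (0.274524)² = 0.527543.
λ_+ = σ² (1 + √c)² = 7 · (1 + 0.725476)² = 7 · (1.725476)² = 20.840878.

Rounded to 4 decimal places: λ_− ≈ 0.5275, λ_+ ≈ 20.8409.


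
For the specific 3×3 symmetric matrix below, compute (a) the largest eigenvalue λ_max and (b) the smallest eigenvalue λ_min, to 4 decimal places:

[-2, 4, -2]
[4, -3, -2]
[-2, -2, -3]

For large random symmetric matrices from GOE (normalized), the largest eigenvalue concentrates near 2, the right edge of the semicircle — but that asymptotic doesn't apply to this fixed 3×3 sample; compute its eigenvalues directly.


Since M is real symmetric, all three eigenvalues are real; they are the roots of det(λI − M) = λ³ − (tr M) λ² + s λ − det M, where s is the sum of the principal 2×2 minors.
tr M = -2 + (-3) + (-3) = -8.
s = ((-2)·(-3) − 4²) + ((-2)·(-3) − (-2)²) + ((-3)·(-3) − (-2)²) = -10 + 2 + 5 = -3.
det M (expand along row 1) = (-2)·5 − 4·(-16) + (-2)·(-14) = 82.
Characteristic polynomial: λ³ + 8λ² − 3λ − 82 = 0.
Substitute λ = y + (tr M)/3 = y − 2.666667 to remove the quadratic term: y³ + p·y + q = 0 with p = s − (tr M)²/3 = -24.333333 and q = −2(tr M)³/27 + (tr M)·s/3 − det M = -36.074074.
Three real roots ⇒ use the trigonometric (Viète) form: r = 2√(−p/3) = 5.696002, φ = arccos(3q/(p·r)) = arccos(0.780809) = 0.674837 rad.
y_k = r·cos(φ/3 − 2πk/3) for k = 0, 1, 2 gives y = 5.552499, -1.675953, -3.876546.
λ_k = y_k − 2.666667 gives λ = 2.8858, -4.3426, -6.5432 (check: the sum is -8.0000 = tr M).

Hence λ_max = 2.8858 and λ_min = -6.5432.


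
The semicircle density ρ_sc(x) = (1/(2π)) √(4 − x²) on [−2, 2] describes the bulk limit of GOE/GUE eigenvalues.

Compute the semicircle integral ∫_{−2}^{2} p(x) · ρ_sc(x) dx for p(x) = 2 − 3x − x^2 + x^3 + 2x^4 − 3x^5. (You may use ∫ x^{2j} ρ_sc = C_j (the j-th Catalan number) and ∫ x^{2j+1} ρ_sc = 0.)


Write p(x) = Σ a_i x^i, split into monomials and integrate each against ρ_sc separately.
Using ∫ x^{2j} ρ_sc = C_j = (1/(j+1)) C(2j, j) (Catalan numbers) and ∫ x^{2j+1} ρ_sc = 0 (odd monomials vanish by symmetry):
  i = 0 (even): a_0 · C_{0} = 2 · 1 = 2
  i = 1 (odd): ∫ x^1 ρ_sc = 0 (vanishes)
  i = 2 (even): a_2 · C_{1} = -1 · 1 = -1
  i = 3 (odd): ∫ x^3 ρ_sc = 0 (vanishes)
  i = 4 (even): a_4 · C_{2} = 2 · 2 = 4
  i = 5 (odd): ∫ x^5 ρ_sc = 0 (vanishes)

Summing the contributions: ∫_{−2}^{2} p(x) ρ_sc(x) dx = 2 + (-1) + 4 = 5.


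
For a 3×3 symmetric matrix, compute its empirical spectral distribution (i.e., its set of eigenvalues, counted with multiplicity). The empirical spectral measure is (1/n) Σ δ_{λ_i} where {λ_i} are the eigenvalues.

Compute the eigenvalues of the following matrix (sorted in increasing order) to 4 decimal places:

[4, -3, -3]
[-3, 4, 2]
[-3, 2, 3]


Since M is real symmetric, all three eigenvalues are real; they are the roots of det(λI − M) = λ³ − (tr M) λ² + s λ − det M, where s is the sum of the principal 2×2 minors.
tr M = 4 + 4 + 3 = 11.
s = (4·4 − (-3)²) + (4·3 − (-3)²) + (4·3 − 2²) = 7 + 3 + 8 = 18.
det M (expand along row 1) = 4·8 − (-3)·(-3) + (-3)·6 = 5.
Characteristic polynomial: λ³ − 11λ² + 18λ − 5 = 0.
Substitute λ = y + (tr M)/3 = y + 3.666667 to remove the quadratic term: y³ + p·y + q = 0 with p = s − (tr M)²/3 = -22.333333 and q = −2(tr M)³/27 + (tr M)·s/3 − det M = -37.592593.
Three real roots ⇒ use the trigonometric (Viète) form: r = 2√(−p/3) = 5.456902, φ = arccos(3q/(p·r)) = arccos(0.925388) = 0.388738 rad.
y_k = r·cos(φ/3 − 2πk/3) for k = 0, 1, 2 gives y = 5.411153, -2.094920, -3.316233.
λ_k = y_k + 3.666667 gives λ = 9.0778, 1.5717, 0.3504 (check: the sum is 11.0000 = tr M).

Eigenvalues sorted in increasing order: [0.3504, 1.5717, 9.0778].


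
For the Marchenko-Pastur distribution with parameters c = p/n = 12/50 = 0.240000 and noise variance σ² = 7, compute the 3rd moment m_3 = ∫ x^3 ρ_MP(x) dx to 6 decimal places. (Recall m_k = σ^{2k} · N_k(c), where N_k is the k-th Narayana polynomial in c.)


E[X³] = σ⁶ (1 + 3c + c²) (third MP moment). With σ² = 7 (so σ⁶ = 343) and c = 12/50 = 0.240000: E[X³] = 343 · (1 + 3·0.240000 + (0.240000)²) = 343 · 1.777600.

So E[X^3] = 609.716800.


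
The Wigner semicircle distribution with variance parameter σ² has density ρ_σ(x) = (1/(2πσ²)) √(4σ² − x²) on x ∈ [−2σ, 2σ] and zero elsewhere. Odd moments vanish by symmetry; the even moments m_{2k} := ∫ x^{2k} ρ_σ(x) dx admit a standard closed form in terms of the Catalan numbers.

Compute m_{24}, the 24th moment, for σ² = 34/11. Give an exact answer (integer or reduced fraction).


By the scaled semicircle moment identity, m_{2k} = σ^{2k} · C_k with k = 12.
C_12 = (1/(k+1)) · C(2k, k) = (1/13) · C(24, 12) = (1/13) · 2704156 = 208012.
σ^{2k} = (σ²)^k = (34/11)^12 = 2386420683693101056/3138428376721.

Therefore m_{24} = σ^{24} · C_12 = (2386420683693101056/3138428376721) · 208012 = 496404139256369336860672/3138428376721.


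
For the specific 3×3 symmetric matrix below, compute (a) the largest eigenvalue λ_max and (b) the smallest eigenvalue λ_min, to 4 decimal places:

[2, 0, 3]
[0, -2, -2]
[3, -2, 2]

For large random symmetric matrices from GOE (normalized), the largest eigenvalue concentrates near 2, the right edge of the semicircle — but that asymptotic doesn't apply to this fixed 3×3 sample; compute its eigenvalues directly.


Since M is real symmetric, all three eigenvalues are real; they are the roots of det(λI − M) = λ³ − (tr M) λ² + s λ − det M, where s is the sum of the principal 2×2 minors.
tr M = 2 + (-2) + 2 = 2.
s = (2·(-2) − 0²) + (2·2 − 3²) + ((-2)·2 − (-2)²) = -4 + (-5) + (-8) = -17.
det M (expand along row 1) = 2·(-8) − 0·6 + 3·6 = 2.
Characteristic polynomial: λ³ − 2λ² − 17λ − 2 = 0.
Substitute λ = y + (tr M)/3 = y + 0.666667 to remove the quadratic term: y³ + p·y + q = 0 with p = s − (tr M)²/3 = -18.333333 and q = −2(tr M)³/27 + (tr M)·s/3 − det M = -13.925926.
Three real roots ⇒ use the trigonometric (Viète) form: r = 2√(−p/3) = 4.944132, φ = arccos(3q/(p·r)) = arccos(0.460908) = 1.091779 rad.
y_k = r·cos(φ/3 − 2πk/3) for k = 0, 1, 2 gives y = 4.620324, -0.786092, -3.834232.
λ_k = y_k + 0.666667 gives λ = 5.2870, -0.1194, -3.1676 (check: the sum is 2.0000 = tr M).

Hence λ_max = 5.2870 and λ_min = -3.1676.


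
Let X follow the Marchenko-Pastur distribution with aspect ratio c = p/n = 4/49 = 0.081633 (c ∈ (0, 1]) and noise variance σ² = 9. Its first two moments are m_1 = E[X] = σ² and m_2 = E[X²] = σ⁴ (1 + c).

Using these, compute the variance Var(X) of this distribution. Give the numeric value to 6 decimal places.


m_1 = E[X] = σ² = 9, so m_1² = 81.
m_2 = E[X²] = σ⁴ (1 + c) = 81 · (1 + 0.081633) = 81 · 1.081633 = 87.612245.
(Note m_2 − m_1² simplifies to c · σ⁴ = 0.081633 · 81.)

Var(X) = m_2 − m_1² = 87.612245 − 81 = 6.612245.


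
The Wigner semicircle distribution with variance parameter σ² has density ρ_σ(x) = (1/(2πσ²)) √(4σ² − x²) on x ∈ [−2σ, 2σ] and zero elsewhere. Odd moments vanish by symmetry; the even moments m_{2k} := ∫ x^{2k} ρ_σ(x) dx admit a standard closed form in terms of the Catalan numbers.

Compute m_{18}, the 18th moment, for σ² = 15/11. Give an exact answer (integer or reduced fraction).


By the scaled semicircle moment identity, m_{2k} = σ^{2k} · C_k with k = 9.
C_9 = (1/(k+1)) · C(2k, k) = (1/10) · C(18, 9) = (1/10) · 48620 = 4862.
σ^{2k} = (σ²)^k = (15/11)^9 = 38443359375/2357947691.

Therefore m_{18} = σ^{18} · C_9 = (38443359375/2357947691) · 4862 = 16991964843750/214358881.


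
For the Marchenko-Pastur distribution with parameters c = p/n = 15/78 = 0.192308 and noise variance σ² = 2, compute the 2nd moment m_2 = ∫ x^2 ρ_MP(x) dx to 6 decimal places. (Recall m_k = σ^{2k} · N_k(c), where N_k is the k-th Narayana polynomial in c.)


E[X²] = σ⁴ (1 + c) (second MP moment). With σ² = 2 (so σ⁴ = 4) and c = 15/78 = 0.192308: E[X²] = 4 · (1 + 0.192308) = 4 · 1.192308.

So E[X^2] = 4.769231.


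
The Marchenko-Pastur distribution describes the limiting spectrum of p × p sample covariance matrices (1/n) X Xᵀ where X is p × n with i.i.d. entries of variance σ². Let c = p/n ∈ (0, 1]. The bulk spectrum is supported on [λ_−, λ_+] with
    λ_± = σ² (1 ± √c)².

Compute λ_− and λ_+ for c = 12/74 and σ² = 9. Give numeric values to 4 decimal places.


c = 12/74 = 0.162162; √c = 0.402694.
λ_− = σ² (1 − √c)² = 9 · (1 − 0.402694)² = 9 · (0.597306)² = 3.210974.
λ_+ = σ² (1 + √c)² = 9 · (1 + 0.402694)² = 9 · (1.402694)² = 17.707945.

Rounded to 4 decimal places: λ_− ≈ 3.2110, λ_+ ≈ 17.7079.


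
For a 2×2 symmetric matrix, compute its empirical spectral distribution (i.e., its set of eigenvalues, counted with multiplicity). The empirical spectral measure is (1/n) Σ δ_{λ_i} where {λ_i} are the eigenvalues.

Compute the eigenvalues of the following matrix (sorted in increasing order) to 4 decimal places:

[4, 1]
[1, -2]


Since M is real symmetric, both eigenvalues are real; they are the roots of det(λI − M) = λ² − (tr M) λ + det M.
tr M = 4 + (-2) = 2.
det M = 4·(-2) − 1² = -8 − 1 = -9.
Characteristic polynomial: λ² − 2λ − 9 = 0.
Discriminant Δ = (tr M)² − 4·det M = 4 − (-36) = 40; √Δ = 6.324555.
λ = (tr M ± √Δ)/2 = (2 ± 6.324555)/2, giving (tr M − √Δ)/2 = -2.1623 and (tr M + √Δ)/2 = 4.1623.

Eigenvalues sorted in increasing order: [-2.1623, 4.1623].


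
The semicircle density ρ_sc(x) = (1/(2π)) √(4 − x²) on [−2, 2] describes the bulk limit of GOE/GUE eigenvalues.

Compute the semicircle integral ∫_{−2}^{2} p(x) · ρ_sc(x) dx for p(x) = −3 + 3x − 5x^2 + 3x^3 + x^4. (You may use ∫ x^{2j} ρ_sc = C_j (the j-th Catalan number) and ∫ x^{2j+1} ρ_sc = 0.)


Write p(x) = Σ a_i x^i, split into monomials and integrate each against ρ_sc separately.
Using ∫ x^{2j} ρ_sc = C_j = (1/(j+1)) C(2j, j) (Catalan numbers) and ∫ x^{2j+1} ρ_sc = 0 (odd monomials vanish by symmetry):
  i = 0 (even): a_0 · C_{0} = -3 · 1 = -3
  i = 1 (odd): ∫ x^1 ρ_sc = 0 (vanishes)
  i = 2 (even): a_2 · C_{1} = -5 · 1 = -5
  i = 3 (odd): ∫ x^3 ρ_sc = 0 (vanishes)
  i = 4 (even): a_4 · C_{2} = 1 · 2 = 2

Summing the contributions: ∫_{−2}^{2} p(x) ρ_sc(x) dx = (-3) + (-5) + 2 = -6.


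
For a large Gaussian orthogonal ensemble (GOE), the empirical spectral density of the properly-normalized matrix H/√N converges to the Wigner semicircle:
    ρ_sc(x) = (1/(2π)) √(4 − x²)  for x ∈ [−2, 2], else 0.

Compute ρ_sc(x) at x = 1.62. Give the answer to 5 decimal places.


ρ_sc(x) = (1/(2π)) √(4 − x²). With x = 1.62:
  4 − x² = 4 − (1.62)² = 4 − 2.624400 = 1.375600.
  √(4 − x²) = 1.172860.
  1/(2π) = 0.159155.
  ρ_sc(1.62) = 0.159155 · 1.172860 = 0.186666.

Rounded to 5 decimal places: ρ_sc(1.62) ≈ 0.18667.


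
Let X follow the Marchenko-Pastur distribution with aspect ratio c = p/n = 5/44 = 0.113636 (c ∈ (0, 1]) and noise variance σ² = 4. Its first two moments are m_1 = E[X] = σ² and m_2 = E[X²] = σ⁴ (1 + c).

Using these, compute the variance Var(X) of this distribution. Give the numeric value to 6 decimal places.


m_1 = E[X] = σ² = 4, so m_1² = 16.
m_2 = E[X²] = σ⁴ (1 + c) = 16 · (1 + 0.113636) = 16 · 1.113636 = 17.818182.
(Note m_2 − m_1² simplifies to c · σ⁴ = 0.113636 · 16.)

Var(X) = m_2 − m_1² = 17.818182 − 16 = 1.818182.


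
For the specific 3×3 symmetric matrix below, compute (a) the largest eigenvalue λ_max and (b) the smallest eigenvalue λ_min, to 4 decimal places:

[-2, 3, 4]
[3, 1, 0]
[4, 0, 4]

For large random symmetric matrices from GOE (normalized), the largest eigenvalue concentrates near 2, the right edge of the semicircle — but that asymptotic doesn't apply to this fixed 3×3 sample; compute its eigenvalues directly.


Since M is real symmetric, all three eigenvalues are real; they are the roots of det(λI − M) = λ³ − (tr M) λ² + s λ − det M, where s is the sum of the principal 2×2 minors.
tr M = -2 + 1 + 4 = 3.
s = ((-2)·1 − 3²) + ((-2)·4 − 4²) + (1·4 − 0²) = -11 + (-24) + 4 = -31.
det M (expand along row 1) = (-2)·4 − 3·12 + 4·(-4) = -60.
Characteristic polynomial: λ³ − 3λ² − 31λ + 60 = 0.
Substitute λ = y + (tr M)/3 = y + 1.000000 to remove the quadratic term: y³ + p·y + q = 0 with p = s − (tr M)²/3 = -34.000000 and q = −2(tr M)³/27 + (tr M)·s/3 − det M = 27.000000.
Three real roots ⇒ use the trigonometric (Viète) form: r = 2√(−p/3) = 6.733003, φ = arccos(3q/(p·r)) = arccos(-0.353832) = 1.932461 rad.
y_k = r·cos(φ/3 − 2πk/3) for k = 0, 1, 2 gives y = 5.383765, 0.809733, -6.193497.
λ_k = y_k + 1.000000 gives λ = 6.3838, 1.8097, -5.1935 (check: the sum is 3.0000 = tr M).

Hence λ_max = 6.3838 and λ_min = -5.1935.


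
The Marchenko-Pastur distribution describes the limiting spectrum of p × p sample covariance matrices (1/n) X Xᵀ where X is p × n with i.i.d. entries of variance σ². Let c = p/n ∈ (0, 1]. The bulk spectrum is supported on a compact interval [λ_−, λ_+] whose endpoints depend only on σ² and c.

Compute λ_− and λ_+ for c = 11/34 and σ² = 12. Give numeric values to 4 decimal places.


c = 11/34 = 0.323529; √c = 0.568796.
λ_− = σ² (1 − √c)² = 12 · (1 − 0.568796)² = 12 · (0.431204)² = 2.231238.
λ_+ = σ² (1 + √c)² = 12 · (1 + 0.568796)² = 12 · (1.568796)² = 29.533468.

Rounded to 4 decimal places: λ_− ≈ 2.2312, λ_+ ≈ 29.5335.


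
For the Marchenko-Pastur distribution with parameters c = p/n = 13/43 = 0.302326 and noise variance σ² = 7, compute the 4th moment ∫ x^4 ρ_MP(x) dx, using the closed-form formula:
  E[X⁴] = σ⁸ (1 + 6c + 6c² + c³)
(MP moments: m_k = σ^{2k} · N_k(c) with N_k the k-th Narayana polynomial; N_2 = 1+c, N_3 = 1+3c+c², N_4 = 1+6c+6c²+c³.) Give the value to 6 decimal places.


E[X⁴] = σ⁸ (1 + 6c + 6c² + c³) (fourth MP moment). With σ² = 7 (so σ⁸ = 2401) and c = 13/43 = 0.302326: E[X⁴] = 2401 · (1 + 6·0.302326 + 6·(0.302326)² + (0.302326)³) = 2401 · 3.389991.

So E[X^4] = 8139.367955.


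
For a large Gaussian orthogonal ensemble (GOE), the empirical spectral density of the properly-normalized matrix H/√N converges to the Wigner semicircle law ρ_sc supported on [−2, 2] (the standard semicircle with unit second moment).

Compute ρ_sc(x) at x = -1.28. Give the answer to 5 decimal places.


ρ_sc(x) = (1/(2π)) √(4 − x²). With x = -1.28:
  4 − x² = 4 − (-1.28)² = 4 − 1.638400 = 2.361600.
  √(4 − x²) = 1.536750.
  1/(2π) = 0.159155.
  ρ_sc(-1.28) = 0.159155 · 1.536750 = 0.244581.

Rounded to 5 decimal places: ρ_sc(-1.28) ≈ 0.24458.


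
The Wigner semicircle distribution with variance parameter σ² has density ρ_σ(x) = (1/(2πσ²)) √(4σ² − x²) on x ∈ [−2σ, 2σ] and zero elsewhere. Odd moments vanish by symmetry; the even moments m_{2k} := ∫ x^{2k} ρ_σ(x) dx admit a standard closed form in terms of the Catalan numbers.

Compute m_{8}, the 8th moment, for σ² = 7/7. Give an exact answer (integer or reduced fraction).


By the scaled semicircle moment identity, m_{2k} = σ^{2k} · C_k with k = 4.
C_4 = (1/(k+1)) · C(2k, k) = (1/5) · C(8, 4) = (1/5) · 70 = 14.
σ^{2k} = (σ²)^k = (7/7)^4 = 1.

Therefore m_{8} = σ^{8} · C_4 = 1 · 14 = 14.


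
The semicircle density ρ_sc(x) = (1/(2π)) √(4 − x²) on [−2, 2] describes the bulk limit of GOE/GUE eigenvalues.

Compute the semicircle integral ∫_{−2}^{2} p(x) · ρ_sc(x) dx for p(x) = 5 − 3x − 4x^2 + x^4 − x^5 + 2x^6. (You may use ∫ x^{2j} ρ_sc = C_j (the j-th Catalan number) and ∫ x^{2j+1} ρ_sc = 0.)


Write p(x) = Σ a_i x^i, split into monomials and integrate each against ρ_sc separately.
Using ∫ x^{2j} ρ_sc = C_j = (1/(j+1)) C(2j, j) (Catalan numbers) and ∫ x^{2j+1} ρ_sc = 0 (odd monomials vanish by symmetry):
  i = 0 (even): a_0 · C_{0} = 5 · 1 = 5
  i = 1 (odd): ∫ x^1 ρ_sc = 0 (vanishes)
  i = 2 (even): a_2 · C_{1} = -4 · 1 = -4
  i = 4 (even): a_4 · C_{2} = 1 · 2 = 2
  i = 5 (odd): ∫ x^5 ρ_sc = 0 (vanishes)
  i = 6 (even): a_6 · C_{3} = 2 · 5 = 10

Summing the contributions: ∫_{−2}^{2} p(x) ρ_sc(x) dx = 5 + (-4) + 2 + 10 = 13.


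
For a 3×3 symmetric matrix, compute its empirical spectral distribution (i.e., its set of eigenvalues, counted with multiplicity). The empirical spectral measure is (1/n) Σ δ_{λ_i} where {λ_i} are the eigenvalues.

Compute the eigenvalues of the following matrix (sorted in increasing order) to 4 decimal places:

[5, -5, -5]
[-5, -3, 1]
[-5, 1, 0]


Since M is real symmetric, all three eigenvalues are real; they are the roots of det(λI − M) = λ³ − (tr M) λ² + s λ − det M, where s is the sum of the principal 2×2 minors.
tr M = 5 + (-3) + 0 = 2.
s = (5·(-3) − (-5)²) + (5·0 − (-5)²) + ((-3)·0 − 1²) = -40 + (-25) + (-1) = -66.
det M (expand along row 1) = 5·(-1) − (-5)·5 + (-5)·(-20) = 120.
Characteristic polynomial: λ³ − 2λ² − 66λ − 120 = 0.
Substitute λ = y + (tr M)/3 = y + 0.666667 to remove the quadratic term: y³ + p·y + q = 0 with p = s − (tr M)²/3 = -67.333333 and q = −2(tr M)³/27 + (tr M)·s/3 − det M = -164.592593.
Three real roots ⇒ use the trigonometric (Viète) form: r = 2√(−p/3) = 9.475114, φ = arccos(3q/(p·r)) = arccos(0.773957) = 0.685730 rad.
y_k = r·cos(φ/3 − 2πk/3) for k = 0, 1, 2 gives y = 9.228665, -2.754995, -6.473670.
λ_k = y_k + 0.666667 gives λ = 9.8953, -2.0883, -5.8070 (check: the sum is 2.0000 = tr M).

Eigenvalues sorted in increasing order: [-5.8070, -2.0883, 9.8953].


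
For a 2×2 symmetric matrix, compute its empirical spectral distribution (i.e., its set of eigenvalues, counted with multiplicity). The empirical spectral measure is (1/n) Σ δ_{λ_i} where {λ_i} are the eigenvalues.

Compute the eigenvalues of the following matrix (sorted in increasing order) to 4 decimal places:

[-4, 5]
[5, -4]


Since M is real symmetric, both eigenvalues are real; they are the roots of det(λI − M) = λ² − (tr M) λ + det M.
tr M = -4 + (-4) = -8.
det M = (-4)·(-4) − 5² = 16 − 25 = -9.
Characteristic polynomial: λ² + 8λ − 9 = 0.
Discriminant Δ = (tr M)² − 4·det M = 64 − (-36) = 100; √Δ = 10.000000.
λ = (tr M ± √Δ)/2 = (-8 ± 10.000000)/2, giving (tr M − √Δ)/2 = -9.0000 and (tr M + √Δ)/2 = 1.0000.

Eigenvalues sorted in increasing order: [-9.0000, 1.0000].


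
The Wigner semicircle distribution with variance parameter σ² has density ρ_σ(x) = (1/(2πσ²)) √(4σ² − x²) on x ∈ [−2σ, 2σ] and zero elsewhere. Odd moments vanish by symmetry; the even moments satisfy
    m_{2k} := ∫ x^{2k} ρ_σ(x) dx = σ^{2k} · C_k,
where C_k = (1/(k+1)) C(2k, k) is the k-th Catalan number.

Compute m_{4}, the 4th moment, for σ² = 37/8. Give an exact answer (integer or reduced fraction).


By the scaled semicircle moment identity, m_{2k} = σ^{2k} · C_k with k = 2.
C_2 = (1/(k+1)) · C(2k, k) = (1/3) · C(4, 2) = (1/3) · 6 = 2.
σ^{2k} = (σ²)^k = (37/8)^2 = 1369/64.

Therefore m_{4} = σ^{4} · C_2 = (1369/64) · 2 = 1369/32.


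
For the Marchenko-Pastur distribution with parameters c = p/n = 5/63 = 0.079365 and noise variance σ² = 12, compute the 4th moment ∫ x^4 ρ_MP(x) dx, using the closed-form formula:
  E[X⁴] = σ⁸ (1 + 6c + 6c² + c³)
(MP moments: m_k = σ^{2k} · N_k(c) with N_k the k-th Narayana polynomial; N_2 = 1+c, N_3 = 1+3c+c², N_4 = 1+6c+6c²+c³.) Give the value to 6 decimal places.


E[X⁴] = σ⁸ (1 + 6c + 6c² + c³) (fourth MP moment). With σ² = 12 (so σ⁸ = 20736) and c = 5/63 = 0.079365: E[X⁴] = 20736 · (1 + 6·0.079365 + 6·(0.079365)² + (0.079365)³) = 20736 · 1.514483.

So E[X^4] = 31404.325235.


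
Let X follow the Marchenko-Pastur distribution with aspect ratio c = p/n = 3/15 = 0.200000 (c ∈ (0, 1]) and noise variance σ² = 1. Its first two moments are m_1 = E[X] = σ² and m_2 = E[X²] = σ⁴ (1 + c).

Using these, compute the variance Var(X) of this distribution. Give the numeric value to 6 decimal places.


m_1 = E[X] = σ² = 1, so m_1² = 1.
m_2 = E[X²] = σ⁴ (1 + c) = 1 · (1 + 0.200000) = 1 · 1.200000 = 1.200000.
(Note m_2 − m_1² simplifies to c · σ⁴ = 0.200000 · 1.)

Var(X) = m_2 − m_1² = 1.200000 − 1 = 0.200000.


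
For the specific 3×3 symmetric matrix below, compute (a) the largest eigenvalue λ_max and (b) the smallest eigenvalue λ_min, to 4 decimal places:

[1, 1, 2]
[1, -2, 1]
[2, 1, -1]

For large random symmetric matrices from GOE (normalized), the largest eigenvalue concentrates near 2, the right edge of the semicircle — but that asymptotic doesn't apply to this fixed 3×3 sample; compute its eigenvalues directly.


Since M is real symmetric, all three eigenvalues are real; they are the roots of det(λI − M) = λ³ − (tr M) λ² + s λ − det M, where s is the sum of the principal 2×2 minors.
tr M = 1 + (-2) + (-1) = -2.
s = (1·(-2) − 1²) + (1·(-1) − 2²) + ((-2)·(-1) − 1²) = -3 + (-5) + 1 = -7.
det M (expand along row 1) = 1·1 − 1·(-3) + 2·5 = 14.
Characteristic polynomial: λ³ + 2λ² − 7λ − 14 = 0.
Substitute λ = y + (tr M)/3 = y − 0.666667 to remove the quadratic term: y³ + p·y + q = 0 with p = s − (tr M)²/3 = -8.333333 and q = −2(tr M)³/27 + (tr M)·s/3 − det M = -8.740741.
Three real roots ⇒ use the trigonometric (Viète) form: r = 2√(−p/3) = 3.333333, φ = arccos(3q/(p·r)) = arccos(0.944000) = 0.336246 rad.
y_k = r·cos(φ/3 − 2πk/3) for k = 0, 1, 2 gives y = 3.312418, -1.333333, -1.979085.
λ_k = y_k − 0.666667 gives λ = 2.6458, -2.0000, -2.6458 (check: the sum is -2.0000 = tr M).

Hence λ_max = 2.6458 and λ_min = -2.6458.
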